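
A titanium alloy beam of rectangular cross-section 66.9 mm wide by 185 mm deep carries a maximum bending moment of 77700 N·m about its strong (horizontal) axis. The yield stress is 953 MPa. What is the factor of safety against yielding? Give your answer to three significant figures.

Section modulus S = bh²/6 = 66.9×185²/6 = 381600 mm³.
σ = M/S = 7.7700×10^7/381600 = 203.6 MPa.
n = 953/203.6 = 4.680.

n = 4.68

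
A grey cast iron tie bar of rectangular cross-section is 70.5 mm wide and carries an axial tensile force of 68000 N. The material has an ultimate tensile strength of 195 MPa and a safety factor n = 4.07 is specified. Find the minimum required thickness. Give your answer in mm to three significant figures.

t = 20.1 mm

σ_allow = 195/4.07 = 47.91 MPa.
Required area A = F/σ_allow = 68000/47.91 = 1419 mm².
t = A/w = 1419/70.5 = 20.13 mm.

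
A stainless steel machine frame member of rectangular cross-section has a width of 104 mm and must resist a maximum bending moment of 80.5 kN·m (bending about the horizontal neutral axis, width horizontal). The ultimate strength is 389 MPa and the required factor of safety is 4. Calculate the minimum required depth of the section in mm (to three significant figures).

σ_allow = 389/4 = 97.25 MPa.
For a rectangular section σ = 6M/(bh²), so h² = 6M/(b σ_allow) = 6×8.0500×10^7/(104×97.25) = 47760 mm².
h = 218.5 mm.

h = 219 mm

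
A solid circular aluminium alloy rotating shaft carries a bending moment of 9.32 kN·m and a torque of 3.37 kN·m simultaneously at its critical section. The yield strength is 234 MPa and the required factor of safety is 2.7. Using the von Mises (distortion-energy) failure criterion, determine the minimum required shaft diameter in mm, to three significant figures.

σ_allow = σ_y/n = 234/2.7 = 86.67 MPa.
For a solid shaft σ_b = 32M/(πd³) and τ = 16T/(πd³), so the von Mises stress is σ' = (16/πd³)·√(4M²+3T²).
√(4M²+3T²) = √(4×(9.320×10^6)² + 3×(3.370×10^6)²) = 1.953×10^7 N·mm.
d³ = 16×1.953×10^7/(π×86.67) = 1.148×10^6 mm³.
d = 104.7 mm.

d = 105 mm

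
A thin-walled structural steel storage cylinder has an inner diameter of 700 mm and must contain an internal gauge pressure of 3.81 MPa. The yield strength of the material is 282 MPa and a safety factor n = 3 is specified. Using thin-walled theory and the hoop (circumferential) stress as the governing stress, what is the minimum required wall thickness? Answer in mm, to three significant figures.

t = 14.2 mm

σ_allow = 282/3 = 94.00 MPa.
Hoop stress σ_h = pD/(2t), so t = pD/(2σ_allow) = 3.81×700/(2×94.00) = 14.19 mm.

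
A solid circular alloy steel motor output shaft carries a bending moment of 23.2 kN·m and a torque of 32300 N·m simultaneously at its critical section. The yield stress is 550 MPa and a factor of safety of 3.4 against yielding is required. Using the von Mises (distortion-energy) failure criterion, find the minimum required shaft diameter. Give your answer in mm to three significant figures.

σ_allow = σ_y/n = 550/3.4 = 161.8 MPa.
For a solid shaft σ_b = 32M/(πd³) and τ = 16T/(πd³), so the von Mises stress is σ' = (16/πd³)·√(4M²+3T²).
√(4M²+3T²) = √(4×(2.320×10^7)² + 3×(3.230×10^7)²) = 7.268×10^7 N·mm.
d³ = 16×7.268×10^7/(π×161.8) = 2.288×10^6 mm³.
d = 131.8 mm.

d = 132 mm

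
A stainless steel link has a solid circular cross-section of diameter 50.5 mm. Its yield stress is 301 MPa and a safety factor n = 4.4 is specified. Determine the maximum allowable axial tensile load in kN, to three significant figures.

σ_allow = 301/4.4 = 68.41 MPa.
A = πd²/4 = π×50.5²/4 = 2003 mm².
F_allow = σ_allow × A = 68.41×2003 = 137000 N.

F_allow = 137 kN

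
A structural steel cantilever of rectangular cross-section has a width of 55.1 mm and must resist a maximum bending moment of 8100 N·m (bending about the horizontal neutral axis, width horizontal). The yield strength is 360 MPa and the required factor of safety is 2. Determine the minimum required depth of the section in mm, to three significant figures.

σ_allow = 360/2 = 180.0 MPa.
For a rectangular section σ = 6M/(bh²), so h² = 6M/(b σ_allow) = 6×8100000/(55.1×180.0) = 4900 mm².
h = 70.00 mm.

h = 70.0 mm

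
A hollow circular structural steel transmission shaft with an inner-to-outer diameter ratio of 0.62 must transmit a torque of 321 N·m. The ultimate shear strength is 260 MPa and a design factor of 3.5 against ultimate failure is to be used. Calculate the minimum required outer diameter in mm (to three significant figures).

d_o = 29.6 mm

τ_allow = 260/3.5 = 74.29 MPa.
For a hollow shaft τ = 16T/[πd_o³(1−k⁴)] with k = 0.62, so 1−k⁴ = 0.8522.
d_o³ = 16T/[π τ_allow (1−k⁴)] = 16×321000/(π×74.29×0.8522) = 25820 mm³.
d_o = 29.56 mm.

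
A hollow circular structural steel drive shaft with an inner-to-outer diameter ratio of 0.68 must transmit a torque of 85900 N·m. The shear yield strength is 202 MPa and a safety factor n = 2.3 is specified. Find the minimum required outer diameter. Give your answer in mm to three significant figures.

d_o = 185 mm

τ_allow = 202/2.3 = 87.83 MPa.
For a hollow shaft τ = 16T/[πd_o³(1−k⁴)] with k = 0.68, so 1−k⁴ = 0.7862.
d_o³ = 16T/[π τ_allow (1−k⁴)] = 16×8.5900×10^7/(π×87.83×0.7862) = 6.336×10^6 mm³.
d_o = 185.0 mm.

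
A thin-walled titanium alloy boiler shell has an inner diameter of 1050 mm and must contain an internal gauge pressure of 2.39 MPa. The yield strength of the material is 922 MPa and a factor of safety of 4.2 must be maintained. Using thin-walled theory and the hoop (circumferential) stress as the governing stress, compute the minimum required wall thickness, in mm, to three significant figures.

σ_allow = 922/4.2 = 219.5 MPa.
Hoop stress σ_h = pD/(2t), so t = pD/(2σ_allow) = 2.39×1050/(2×219.5) = 5.716 mm.

t = 5.72 mm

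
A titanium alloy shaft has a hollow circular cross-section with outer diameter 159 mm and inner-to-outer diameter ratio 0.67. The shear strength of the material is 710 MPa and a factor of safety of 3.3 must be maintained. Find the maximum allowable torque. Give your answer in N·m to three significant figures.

T_allow = 1.36×10^5 N·m

τ_allow = 710/3.3 = 215.2 MPa.
For a hollow shaft T_allow = τ_allow·πd_o³(1−k⁴)/16 with 1−k⁴ = 0.7985, so πd_o³(1−k⁴)/16 = 630200 mm³.
T_allow = 215.2×630200 = 1.356×10^8 N·mm = 135600 N·m.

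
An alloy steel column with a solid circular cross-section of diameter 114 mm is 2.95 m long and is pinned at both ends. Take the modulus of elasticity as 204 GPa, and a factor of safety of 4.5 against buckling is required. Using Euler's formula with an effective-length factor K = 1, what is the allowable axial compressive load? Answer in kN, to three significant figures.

P_allow = 426 kN

I = πd⁴/64 = π×114⁴/64 = 8.291×10^6 mm⁴.
Effective length L_e = KL = 1×2.95 m = 2950 mm.
Euler critical load P_cr = π²EI/L_e² = π²×204000×8.291×10^6/2950² = 1.918×10^6 N.
P_allow = P_cr/n = 1.918×10^6/4.5 = 426200 N.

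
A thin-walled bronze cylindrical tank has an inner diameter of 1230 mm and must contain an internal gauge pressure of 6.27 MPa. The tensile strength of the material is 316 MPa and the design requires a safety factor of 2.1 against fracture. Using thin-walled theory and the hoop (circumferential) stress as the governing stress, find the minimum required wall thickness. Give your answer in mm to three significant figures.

t = 25.6 mm

σ_allow = 316/2.1 = 150.5 MPa.
Hoop stress σ_h = pD/(2t), so t = pD/(2σ_allow) = 6.27×1230/(2×150.5) = 25.63 mm.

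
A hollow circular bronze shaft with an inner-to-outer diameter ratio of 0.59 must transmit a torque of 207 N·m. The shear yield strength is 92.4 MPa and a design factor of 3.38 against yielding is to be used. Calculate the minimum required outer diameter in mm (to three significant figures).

τ_allow = 92.4/3.38 = 27.34 MPa.
For a hollow shaft τ = 16T/[πd_o³(1−k⁴)] with k = 0.59, so 1−k⁴ = 0.8788.
d_o³ = 16T/[π τ_allow (1−k⁴)] = 16×207000/(π×27.34×0.8788) = 43880 mm³.
d_o = 35.27 mm.

d_o = 35.3 mm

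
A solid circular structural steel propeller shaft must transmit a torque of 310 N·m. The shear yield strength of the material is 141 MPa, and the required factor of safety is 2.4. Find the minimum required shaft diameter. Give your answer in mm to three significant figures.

d = 30.0 mm

Allowable shear stress τ_allow = 141/2.4 = 58.75 MPa.
For a solid shaft τ = 16T/(πd³), so d³ = 16T/(π τ_allow) = 16×310000/(π×58.75) = 26870 mm³.
d = (26870)^(1/3) = 29.95 mm.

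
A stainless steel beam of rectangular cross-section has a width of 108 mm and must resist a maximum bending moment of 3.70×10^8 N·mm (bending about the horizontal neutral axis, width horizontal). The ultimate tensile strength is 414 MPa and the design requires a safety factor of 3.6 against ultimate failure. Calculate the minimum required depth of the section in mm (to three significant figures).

σ_allow = 414/3.6 = 115.0 MPa.
For a rectangular section σ = 6M/(bh²), so h² = 6M/(b σ_allow) = 6×3.7000×10^8/(108×115.0) = 178700 mm².
h = 422.8 mm.

h = 423 mm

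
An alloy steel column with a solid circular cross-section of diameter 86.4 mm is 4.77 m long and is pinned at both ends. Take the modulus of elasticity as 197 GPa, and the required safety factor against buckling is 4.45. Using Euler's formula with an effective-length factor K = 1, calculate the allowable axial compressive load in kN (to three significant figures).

I = πd⁴/64 = π×86.4⁴/64 = 2.735×10^6 mm⁴.
Effective length L_e = KL = 1×4.77 m = 4770 mm.
Euler critical load P_cr = π²EI/L_e² = π²×197000×2.735×10^6/4770² = 233800 N.
P_allow = P_cr/n = 233800/4.45 = 52530 N.

P_allow = 52.5 kN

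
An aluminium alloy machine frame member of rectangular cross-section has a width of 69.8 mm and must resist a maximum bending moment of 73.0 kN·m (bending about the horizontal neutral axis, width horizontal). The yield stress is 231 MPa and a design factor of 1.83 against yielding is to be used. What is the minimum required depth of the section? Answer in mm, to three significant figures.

h = 223 mm

σ_allow = 231/1.83 = 126.2 MPa.
For a rectangular section σ = 6M/(bh²), so h² = 6M/(b σ_allow) = 6×7.3000×10^7/(69.8×126.2) = 49710 mm².
h = 223.0 mm.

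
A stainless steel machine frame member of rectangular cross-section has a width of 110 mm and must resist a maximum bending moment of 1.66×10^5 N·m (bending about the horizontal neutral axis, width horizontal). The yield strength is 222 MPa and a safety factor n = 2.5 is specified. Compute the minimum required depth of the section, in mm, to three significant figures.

h = 319 mm

σ_allow = 222/2.5 = 88.80 MPa.
For a rectangular section σ = 6M/(bh²), so h² = 6M/(b σ_allow) = 6×1.6600×10^8/(110×88.80) = 102000 mm².
h = 319.3 mm.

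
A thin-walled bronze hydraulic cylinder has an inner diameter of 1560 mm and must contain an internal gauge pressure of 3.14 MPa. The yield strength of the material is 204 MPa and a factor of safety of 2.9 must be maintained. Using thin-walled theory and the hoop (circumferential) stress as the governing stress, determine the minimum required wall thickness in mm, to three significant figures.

σ_allow = 204/2.9 = 70.34 MPa.
Hoop stress σ_h = pD/(2t), so t = pD/(2σ_allow) = 3.14×1560/(2×70.34) = 34.82 mm.

t = 34.8 mm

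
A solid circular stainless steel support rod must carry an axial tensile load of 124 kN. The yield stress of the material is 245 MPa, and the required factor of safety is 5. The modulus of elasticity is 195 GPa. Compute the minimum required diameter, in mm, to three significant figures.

Allowable stress σ_allow = 245/5 = 49.00 MPa.
Required area A = F/σ_allow = 124000/49.00 = 2531 mm².
A = πd²/4 → d = √(4A/π) = 56.76 mm.

d = 56.8 mm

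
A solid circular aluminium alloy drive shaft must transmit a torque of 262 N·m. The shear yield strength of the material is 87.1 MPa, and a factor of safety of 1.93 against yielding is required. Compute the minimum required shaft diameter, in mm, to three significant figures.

d = 30.9 mm

Allowable shear stress τ_allow = 87.1/1.93 = 45.13 MPa.
For a solid shaft τ = 16T/(πd³), so d³ = 16T/(π τ_allow) = 16×262000/(π×45.13) = 29570 mm³.
d = (29570)^(1/3) = 30.92 mm.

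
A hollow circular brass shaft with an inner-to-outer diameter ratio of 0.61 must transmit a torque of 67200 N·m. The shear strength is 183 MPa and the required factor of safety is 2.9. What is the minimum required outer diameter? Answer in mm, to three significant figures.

τ_allow = 183/2.9 = 63.10 MPa.
For a hollow shaft τ = 16T/[πd_o³(1−k⁴)] with k = 0.61, so 1−k⁴ = 0.8615.
d_o³ = 16T/[π τ_allow (1−k⁴)] = 16×6.7200×10^7/(π×63.10×0.8615) = 6.295×10^6 mm³.
d_o = 184.6 mm.

d_o = 185 mm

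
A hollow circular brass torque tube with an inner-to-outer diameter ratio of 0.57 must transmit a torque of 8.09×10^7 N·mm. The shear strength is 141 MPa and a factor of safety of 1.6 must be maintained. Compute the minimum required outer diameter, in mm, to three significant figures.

d_o = 174 mm

τ_allow = 141/1.6 = 88.12 MPa.
For a hollow shaft τ = 16T/[πd_o³(1−k⁴)] with k = 0.57, so 1−k⁴ = 0.8944.
d_o³ = 16T/[π τ_allow (1−k⁴)] = 16×8.0900×10^7/(π×88.12×0.8944) = 5.227×10^6 mm³.
d_o = 173.5 mm.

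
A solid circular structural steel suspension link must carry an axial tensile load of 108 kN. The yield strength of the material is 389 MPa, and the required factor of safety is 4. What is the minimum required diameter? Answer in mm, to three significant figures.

Allowable stress σ_allow = 389/4 = 97.25 MPa.
Required area A = F/σ_allow = 108000/97.25 = 1111 mm².
A = πd²/4 → d = √(4A/π) = 37.60 mm.

d = 37.6 mm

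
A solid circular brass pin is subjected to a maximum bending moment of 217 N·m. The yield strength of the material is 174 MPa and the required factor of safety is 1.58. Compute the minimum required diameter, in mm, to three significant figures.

σ_allow = 174/1.58 = 110.1 MPa.
For a solid circular section σ = 32M/(πd³), so d³ = 32M/(π σ_allow) = 32×217000/(π×110.1) = 20070 mm³.
d = 27.18 mm.

d = 27.2 mm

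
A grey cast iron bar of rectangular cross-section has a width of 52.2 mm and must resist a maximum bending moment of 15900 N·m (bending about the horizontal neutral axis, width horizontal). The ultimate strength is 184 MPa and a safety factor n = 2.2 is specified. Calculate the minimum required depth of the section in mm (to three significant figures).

σ_allow = 184/2.2 = 83.64 MPa.
For a rectangular section σ = 6M/(bh²), so h² = 6M/(b σ_allow) = 6×1.5900×10^7/(52.2×83.64) = 21850 mm².
h = 147.8 mm.

h = 148 mm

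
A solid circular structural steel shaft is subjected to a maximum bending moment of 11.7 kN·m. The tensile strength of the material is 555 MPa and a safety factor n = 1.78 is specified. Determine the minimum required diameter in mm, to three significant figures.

σ_allow = 555/1.78 = 311.8 MPa.
For a solid circular section σ = 32M/(πd³), so d³ = 32M/(π σ_allow) = 32×1.1700×10^7/(π×311.8) = 382200 mm³.
d = 72.57 mm.

d = 72.6 mm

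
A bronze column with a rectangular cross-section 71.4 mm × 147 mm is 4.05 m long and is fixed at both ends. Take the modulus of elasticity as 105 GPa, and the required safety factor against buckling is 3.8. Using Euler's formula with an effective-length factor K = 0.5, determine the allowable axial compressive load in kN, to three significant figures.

Buckling occurs about the weak axis: I_min = h·b³/12 = 147×71.4³/12 = 4.459×10^6 mm⁴ (b = 71.4 mm is the smaller dimension).
Effective length L_e = KL = 0.5×4.05 m = 2025 mm.
Euler critical load P_cr = π²EI/L_e² = π²×105000×4.459×10^6/2025² = 1.127×10^6 N.
P_allow = P_cr/n = 1.127×10^6/3.8 = 296500 N.

P_allow = 297 kN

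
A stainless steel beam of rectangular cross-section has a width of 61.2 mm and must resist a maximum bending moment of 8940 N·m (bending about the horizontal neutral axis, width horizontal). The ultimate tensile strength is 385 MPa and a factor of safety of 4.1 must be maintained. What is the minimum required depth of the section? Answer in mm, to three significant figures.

h = 96.6 mm

σ_allow = 385/4.1 = 93.90 MPa.
For a rectangular section σ = 6M/(bh²), so h² = 6M/(b σ_allow) = 6×8940000/(61.2×93.90) = 9334 mm².
h = 96.61 mm.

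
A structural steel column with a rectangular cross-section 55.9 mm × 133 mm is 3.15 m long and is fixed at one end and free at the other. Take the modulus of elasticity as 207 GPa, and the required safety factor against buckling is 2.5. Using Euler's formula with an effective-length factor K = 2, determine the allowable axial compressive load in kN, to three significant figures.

Buckling occurs about the weak axis: I_min = h·b³/12 = 133×55.9³/12 = 1.936×10^6 mm⁴ (b = 55.9 mm is the smaller dimension).
Effective length L_e = KL = 2×3.15 m = 6300 mm.
Euler critical load P_cr = π²EI/L_e² = π²×207000×1.936×10^6/6300² = 99650 N.
P_allow = P_cr/n = 99650/2.5 = 39860 N.

P_allow = 39.9 kN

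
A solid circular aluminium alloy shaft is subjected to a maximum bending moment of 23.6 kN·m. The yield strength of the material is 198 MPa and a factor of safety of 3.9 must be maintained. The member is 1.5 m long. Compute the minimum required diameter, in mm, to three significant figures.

d = 168 mm

σ_allow = 198/3.9 = 50.77 MPa.
For a solid circular section σ = 32M/(πd³), so d³ = 32M/(π σ_allow) = 32×2.3600×10^7/(π×50.77) = 4.735×10^6 mm³.
d = 167.9 mm.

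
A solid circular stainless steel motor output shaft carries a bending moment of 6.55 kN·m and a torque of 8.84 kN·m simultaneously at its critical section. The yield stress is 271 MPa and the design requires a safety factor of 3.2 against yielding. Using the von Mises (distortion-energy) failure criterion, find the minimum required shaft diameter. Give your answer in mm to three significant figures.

σ_allow = σ_y/n = 271/3.2 = 84.69 MPa.
For a solid shaft σ_b = 32M/(πd³) and τ = 16T/(πd³), so the von Mises stress is σ' = (16/πd³)·√(4M²+3T²).
√(4M²+3T²) = √(4×(6.550×10^6)² + 3×(8.840×10^6)²) = 2.015×10^7 N·mm.
d³ = 16×2.015×10^7/(π×84.69) = 1.212×10^6 mm³.
d = 106.6 mm.

d = 107 mm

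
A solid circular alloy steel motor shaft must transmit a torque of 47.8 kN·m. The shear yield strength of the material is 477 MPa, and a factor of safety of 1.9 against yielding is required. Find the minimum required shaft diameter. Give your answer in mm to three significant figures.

d = 99.0 mm

Allowable shear stress τ_allow = 477/1.9 = 251.1 MPa.
For a solid shaft τ = 16T/(πd³), so d³ = 16T/(π τ_allow) = 16×4.7800×10^7/(π×251.1) = 969700 mm³.
d = (969700)^(1/3) = 98.98 mm.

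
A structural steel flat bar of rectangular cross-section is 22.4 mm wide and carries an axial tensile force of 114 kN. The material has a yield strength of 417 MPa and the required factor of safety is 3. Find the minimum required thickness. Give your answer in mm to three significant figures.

σ_allow = 417/3 = 139.0 MPa.
Required area A = F/σ_allow = 114000/139.0 = 820.1 mm².
t = A/w = 820.1/22.4 = 36.61 mm.

t = 36.6 mm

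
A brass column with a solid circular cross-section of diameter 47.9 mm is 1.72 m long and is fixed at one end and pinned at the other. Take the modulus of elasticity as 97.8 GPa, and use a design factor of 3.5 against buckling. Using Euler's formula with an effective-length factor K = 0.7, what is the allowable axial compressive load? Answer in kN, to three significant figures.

P_allow = 49.2 kN

I = πd⁴/64 = π×47.9⁴/64 = 258400 mm⁴.
Effective length L_e = KL = 0.7×1.72 m = 1204 mm.
Euler critical load P_cr = π²EI/L_e² = π²×97800×258400/1204² = 172100 N.
P_allow = P_cr/n = 172100/3.5 = 49160 N.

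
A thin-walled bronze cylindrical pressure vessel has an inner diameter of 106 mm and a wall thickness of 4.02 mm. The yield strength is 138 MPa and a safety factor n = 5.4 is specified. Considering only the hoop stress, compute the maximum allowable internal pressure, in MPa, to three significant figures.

σ_allow = 138/5.4 = 25.56 MPa.
σ_h = pD/(2t) → p_allow = 2σ_allow t/D = 2×25.56×4.02/106 = 1.938 MPa.

p_allow = 1.94 MPa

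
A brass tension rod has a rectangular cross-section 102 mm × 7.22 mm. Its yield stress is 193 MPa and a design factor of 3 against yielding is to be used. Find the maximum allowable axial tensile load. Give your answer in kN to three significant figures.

σ_allow = 193/3 = 64.33 MPa.
A = 102×7.22 = 736.4 mm².
F_allow = σ_allow × A = 64.33×736.4 = 47380 N.

F_allow = 47.4 kN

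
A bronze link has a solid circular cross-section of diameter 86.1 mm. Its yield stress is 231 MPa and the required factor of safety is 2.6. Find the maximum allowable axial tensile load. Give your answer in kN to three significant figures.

σ_allow = 231/2.6 = 88.85 MPa.
A = πd²/4 = π×86.1²/4 = 5822 mm².
F_allow = σ_allow × A = 88.85×5822 = 517300 N.

F_allow = 517 kN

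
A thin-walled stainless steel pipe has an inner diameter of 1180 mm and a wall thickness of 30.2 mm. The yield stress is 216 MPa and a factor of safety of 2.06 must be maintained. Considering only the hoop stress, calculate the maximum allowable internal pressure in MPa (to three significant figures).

σ_allow = 216/2.06 = 104.9 MPa.
σ_h = pD/(2t) → p_allow = 2σ_allow t/D = 2×104.9×30.2/1180 = 5.367 MPa.

p_allow = 5.37 MPa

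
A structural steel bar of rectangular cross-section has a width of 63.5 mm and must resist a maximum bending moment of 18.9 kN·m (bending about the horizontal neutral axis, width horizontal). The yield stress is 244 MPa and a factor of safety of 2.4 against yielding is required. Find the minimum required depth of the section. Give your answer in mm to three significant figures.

h = 133 mm

σ_allow = 244/2.4 = 101.7 MPa.
For a rectangular section σ = 6M/(bh²), so h² = 6M/(b σ_allow) = 6×1.8900×10^7/(63.5×101.7) = 17570 mm².
h = 132.5 mm.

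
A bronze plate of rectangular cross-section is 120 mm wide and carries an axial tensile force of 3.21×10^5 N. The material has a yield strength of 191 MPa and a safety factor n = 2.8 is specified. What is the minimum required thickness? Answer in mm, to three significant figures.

σ_allow = 191/2.8 = 68.21 MPa.
Required area A = F/σ_allow = 321000/68.21 = 4706 mm².
t = A/w = 4706/120 = 39.21 mm.

t = 39.2 mm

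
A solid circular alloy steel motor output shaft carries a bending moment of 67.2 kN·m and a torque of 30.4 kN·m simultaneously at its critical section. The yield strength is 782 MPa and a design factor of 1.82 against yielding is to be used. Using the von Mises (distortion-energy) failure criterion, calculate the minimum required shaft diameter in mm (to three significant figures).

σ_allow = σ_y/n = 782/1.82 = 429.7 MPa.
For a solid shaft σ_b = 32M/(πd³) and τ = 16T/(πd³), so the von Mises stress is σ' = (16/πd³)·√(4M²+3T²).
√(4M²+3T²) = √(4×(6.720×10^7)² + 3×(3.040×10^7)²) = 1.443×10^8 N·mm.
d³ = 16×1.443×10^8/(π×429.7) = 1.711×10^6 mm³.
d = 119.6 mm.

d = 120 mm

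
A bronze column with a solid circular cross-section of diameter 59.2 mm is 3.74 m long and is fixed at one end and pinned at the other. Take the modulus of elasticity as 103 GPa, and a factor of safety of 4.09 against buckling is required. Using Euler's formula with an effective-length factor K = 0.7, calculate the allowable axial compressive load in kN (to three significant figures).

P_allow = 21.9 kN

I = πd⁴/64 = π×59.2⁴/64 = 602900 mm⁴.
Effective length L_e = KL = 0.7×3.74 m = 2618 mm.
Euler critical load P_cr = π²EI/L_e² = π²×103000×602900/2618² = 89420 N.
P_allow = P_cr/n = 89420/4.09 = 21860 N.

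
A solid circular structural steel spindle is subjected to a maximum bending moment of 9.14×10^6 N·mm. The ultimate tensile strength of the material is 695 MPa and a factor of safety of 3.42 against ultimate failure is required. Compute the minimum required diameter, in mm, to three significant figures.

σ_allow = 695/3.42 = 203.2 MPa.
For a solid circular section σ = 32M/(πd³), so d³ = 32M/(π σ_allow) = 32×9140000/(π×203.2) = 458100 mm³.
d = 77.09 mm.

d = 77.1 mm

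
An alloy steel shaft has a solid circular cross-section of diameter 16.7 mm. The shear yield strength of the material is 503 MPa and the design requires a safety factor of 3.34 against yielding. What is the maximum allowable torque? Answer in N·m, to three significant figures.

T_allow = 138 N·m

τ_allow = 503/3.34 = 150.6 MPa.
For a solid shaft T_allow = τ_allow·πd³/16; πd³/16 = π×16.7³/16 = 914.5 mm³.
T_allow = 150.6×914.5 = 137700 N·mm = 137.7 N·m.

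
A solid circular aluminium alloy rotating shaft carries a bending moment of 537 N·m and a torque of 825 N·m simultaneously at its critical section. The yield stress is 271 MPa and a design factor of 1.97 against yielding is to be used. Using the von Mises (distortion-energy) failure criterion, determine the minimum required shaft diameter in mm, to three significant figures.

d = 40.4 mm

σ_allow = σ_y/n = 271/1.97 = 137.6 MPa.
For a solid shaft σ_b = 32M/(πd³) and τ = 16T/(πd³), so the von Mises stress is σ' = (16/πd³)·√(4M²+3T²).
√(4M²+3T²) = √(4×(537000)² + 3×(825000)²) = 1.788×10^6 N·mm.
d³ = 16×1.788×10^6/(π×137.6) = 66180 mm³.
d = 40.45 mm.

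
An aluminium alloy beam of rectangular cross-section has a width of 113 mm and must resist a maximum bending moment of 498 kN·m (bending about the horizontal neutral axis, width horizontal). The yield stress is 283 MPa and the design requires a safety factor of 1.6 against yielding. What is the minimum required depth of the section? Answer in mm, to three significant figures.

σ_allow = 283/1.6 = 176.9 MPa.
For a rectangular section σ = 6M/(bh²), so h² = 6M/(b σ_allow) = 6×4.9800×10^8/(113×176.9) = 149500 mm².
h = 386.6 mm.

h = 387 mm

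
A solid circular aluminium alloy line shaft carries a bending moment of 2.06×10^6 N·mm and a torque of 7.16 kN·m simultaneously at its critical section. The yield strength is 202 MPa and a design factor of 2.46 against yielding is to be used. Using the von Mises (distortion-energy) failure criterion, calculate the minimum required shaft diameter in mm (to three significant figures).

σ_allow = σ_y/n = 202/2.46 = 82.11 MPa.
For a solid shaft σ_b = 32M/(πd³) and τ = 16T/(πd³), so the von Mises stress is σ' = (16/πd³)·√(4M²+3T²).
√(4M²+3T²) = √(4×(2.060×10^6)² + 3×(7.160×10^6)²) = 1.307×10^7 N·mm.
d³ = 16×1.307×10^7/(π×82.11) = 810500 mm³.
d = 93.24 mm.

d = 93.2 mm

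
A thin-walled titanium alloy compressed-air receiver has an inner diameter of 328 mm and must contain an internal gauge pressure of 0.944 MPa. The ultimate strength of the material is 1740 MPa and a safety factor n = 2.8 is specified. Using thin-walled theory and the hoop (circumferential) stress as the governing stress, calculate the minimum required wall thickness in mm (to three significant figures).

t = 0.249 mm

σ_allow = 1740/2.8 = 621.4 MPa.
Hoop stress σ_h = pD/(2t), so t = pD/(2σ_allow) = 0.944×328/(2×621.4) = 0.2491 mm.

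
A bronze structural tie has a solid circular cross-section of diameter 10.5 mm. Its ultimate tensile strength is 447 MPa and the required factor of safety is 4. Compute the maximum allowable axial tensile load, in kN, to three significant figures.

F_allow = 9.68 kN

σ_allow = 447/4 = 111.8 MPa.
A = πd²/4 = π×10.5²/4 = 86.59 mm².
F_allow = σ_allow × A = 111.8×86.59 = 9676 N.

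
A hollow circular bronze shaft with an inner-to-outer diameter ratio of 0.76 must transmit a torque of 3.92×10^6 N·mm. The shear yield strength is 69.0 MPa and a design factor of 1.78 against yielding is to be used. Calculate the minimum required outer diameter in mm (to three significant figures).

d_o = 91.8 mm

τ_allow = 69.0/1.78 = 38.76 MPa.
For a hollow shaft τ = 16T/[πd_o³(1−k⁴)] with k = 0.76, so 1−k⁴ = 0.6664.
d_o³ = 16T/[π τ_allow (1−k⁴)] = 16×3920000/(π×38.76×0.6664) = 772900 mm³.
d_o = 91.77 mm.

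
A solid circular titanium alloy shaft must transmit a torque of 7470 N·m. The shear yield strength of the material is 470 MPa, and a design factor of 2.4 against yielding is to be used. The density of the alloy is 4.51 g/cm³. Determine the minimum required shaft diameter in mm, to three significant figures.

Allowable shear stress τ_allow = 470/2.4 = 195.8 MPa.
For a solid shaft τ = 16T/(πd³), so d³ = 16T/(π τ_allow) = 16×7470000/(π×195.8) = 194300 mm³.
d = (194300)^(1/3) = 57.92 mm.

d = 57.9 mm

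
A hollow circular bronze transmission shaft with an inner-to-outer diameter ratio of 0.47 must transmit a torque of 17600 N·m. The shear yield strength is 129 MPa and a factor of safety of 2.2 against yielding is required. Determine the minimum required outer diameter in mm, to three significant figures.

d_o = 117 mm

τ_allow = 129/2.2 = 58.64 MPa.
For a hollow shaft τ = 16T/[πd_o³(1−k⁴)] with k = 0.47, so 1−k⁴ = 0.9512.
d_o³ = 16T/[π τ_allow (1−k⁴)] = 16×1.7600×10^7/(π×58.64×0.9512) = 1.607×10^6 mm³.
d_o = 117.1 mm.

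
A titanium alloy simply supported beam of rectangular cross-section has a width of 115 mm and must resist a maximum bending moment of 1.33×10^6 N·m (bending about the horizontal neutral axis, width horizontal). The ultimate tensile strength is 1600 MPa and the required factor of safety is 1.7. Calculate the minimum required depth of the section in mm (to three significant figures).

σ_allow = 1600/1.7 = 941.2 MPa.
For a rectangular section σ = 6M/(bh²), so h² = 6M/(b σ_allow) = 6×1.3300×10^9/(115×941.2) = 73730 mm².
h = 271.5 mm.

h = 272 mm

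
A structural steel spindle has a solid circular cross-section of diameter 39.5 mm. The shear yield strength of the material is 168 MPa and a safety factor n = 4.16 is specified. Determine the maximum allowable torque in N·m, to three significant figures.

τ_allow = 168/4.16 = 40.38 MPa.
For a solid shaft T_allow = τ_allow·πd³/16; πd³/16 = π×39.5³/16 = 12100 mm³.
T_allow = 40.38×12100 = 488700 N·mm = 488.7 N·m.

T_allow = 489 N·m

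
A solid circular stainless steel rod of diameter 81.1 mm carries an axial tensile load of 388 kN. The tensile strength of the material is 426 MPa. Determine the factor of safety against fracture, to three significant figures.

n = 5.67

A = πd²/4 = 5166 mm².
σ = F/A = 388000/5166 = 75.11 MPa.
n = 426/75.11 = 5.672.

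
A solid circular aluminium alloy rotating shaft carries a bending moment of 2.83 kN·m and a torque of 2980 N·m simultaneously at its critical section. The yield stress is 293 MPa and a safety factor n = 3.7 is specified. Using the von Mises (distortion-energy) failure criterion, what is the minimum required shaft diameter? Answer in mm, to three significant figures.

σ_allow = σ_y/n = 293/3.7 = 79.19 MPa.
For a solid shaft σ_b = 32M/(πd³) and τ = 16T/(πd³), so the von Mises stress is σ' = (16/πd³)·√(4M²+3T²).
√(4M²+3T²) = √(4×(2.830×10^6)² + 3×(2.980×10^6)²) = 7.660×10^6 N·mm.
d³ = 16×7.660×10^6/(π×79.19) = 492600 mm³.
d = 78.98 mm.

d = 79.0 mm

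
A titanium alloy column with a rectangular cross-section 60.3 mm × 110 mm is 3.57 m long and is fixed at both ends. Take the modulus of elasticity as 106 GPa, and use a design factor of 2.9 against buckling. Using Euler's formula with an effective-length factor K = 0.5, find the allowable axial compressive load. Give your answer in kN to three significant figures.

Buckling occurs about the weak axis: I_min = h·b³/12 = 110×60.3³/12 = 2.010×10^6 mm⁴ (b = 60.3 mm is the smaller dimension).
Effective length L_e = KL = 0.5×3.57 m = 1785 mm.
Euler critical load P_cr = π²EI/L_e² = π²×106000×2.010×10^6/1785² = 659900 N.
P_allow = P_cr/n = 659900/2.9 = 227600 N.

P_allow = 228 kN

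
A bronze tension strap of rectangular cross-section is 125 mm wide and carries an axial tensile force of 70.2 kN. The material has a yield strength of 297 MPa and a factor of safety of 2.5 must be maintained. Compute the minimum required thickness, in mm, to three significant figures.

σ_allow = 297/2.5 = 118.8 MPa.
Required area A = F/σ_allow = 70200/118.8 = 590.9 mm².
t = A/w = 590.9/125 = 4.727 mm.

t = 4.73 mm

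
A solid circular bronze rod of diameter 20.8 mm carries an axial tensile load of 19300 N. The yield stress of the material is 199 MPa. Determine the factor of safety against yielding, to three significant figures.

A = πd²/4 = 339.8 mm².
σ = F/A = 19300/339.8 = 56.80 MPa.
n = 199/56.80 = 3.504.

n = 3.50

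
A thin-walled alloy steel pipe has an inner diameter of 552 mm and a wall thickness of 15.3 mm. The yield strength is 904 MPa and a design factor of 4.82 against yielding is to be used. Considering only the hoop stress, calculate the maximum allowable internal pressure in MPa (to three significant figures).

p_allow = 10.4 MPa

σ_allow = 904/4.82 = 187.6 MPa.
σ_h = pD/(2t) → p_allow = 2σ_allow t/D = 2×187.6×15.3/552 = 10.40 MPa.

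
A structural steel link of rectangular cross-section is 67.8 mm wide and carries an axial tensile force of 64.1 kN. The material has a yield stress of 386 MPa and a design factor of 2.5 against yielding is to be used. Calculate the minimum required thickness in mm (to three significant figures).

σ_allow = 386/2.5 = 154.4 MPa.
Required area A = F/σ_allow = 64100/154.4 = 415.2 mm².
t = A/w = 415.2/67.8 = 6.123 mm.

t = 6.12 mm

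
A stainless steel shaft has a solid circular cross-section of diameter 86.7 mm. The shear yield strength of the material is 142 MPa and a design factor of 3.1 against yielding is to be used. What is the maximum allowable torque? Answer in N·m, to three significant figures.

τ_allow = 142/3.1 = 45.81 MPa.
For a solid shaft T_allow = τ_allow·πd³/16; πd³/16 = π×86.7³/16 = 128000 mm³.
T_allow = 45.81×128000 = 5.862×10^6 N·mm = 5862 N·m.

T_allow = 5860 N·m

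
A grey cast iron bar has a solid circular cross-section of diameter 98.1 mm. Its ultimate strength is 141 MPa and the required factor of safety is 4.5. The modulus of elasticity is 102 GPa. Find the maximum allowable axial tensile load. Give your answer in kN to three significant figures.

F_allow = 237 kN

σ_allow = 141/4.5 = 31.33 MPa.
A = πd²/4 = π×98.1²/4 = 7558 mm².
F_allow = σ_allow × A = 31.33×7558 = 236800 N.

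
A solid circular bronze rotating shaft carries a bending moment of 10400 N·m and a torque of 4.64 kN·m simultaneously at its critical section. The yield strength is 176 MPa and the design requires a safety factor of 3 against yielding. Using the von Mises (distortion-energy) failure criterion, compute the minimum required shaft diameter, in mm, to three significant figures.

d = 125 mm

σ_allow = σ_y/n = 176/3 = 58.67 MPa.
For a solid shaft σ_b = 32M/(πd³) and τ = 16T/(πd³), so the von Mises stress is σ' = (16/πd³)·√(4M²+3T²).
√(4M²+3T²) = √(4×(1.040×10^7)² + 3×(4.640×10^6)²) = 2.230×10^7 N·mm.
d³ = 16×2.230×10^7/(π×58.67) = 1.936×10^6 mm³.
d = 124.6 mm.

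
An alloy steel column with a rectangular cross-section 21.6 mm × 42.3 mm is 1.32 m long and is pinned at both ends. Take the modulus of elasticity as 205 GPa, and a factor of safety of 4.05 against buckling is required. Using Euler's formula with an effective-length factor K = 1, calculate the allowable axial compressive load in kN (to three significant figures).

P_allow = 10.2 kN

Buckling occurs about the weak axis: I_min = h·b³/12 = 42.3×21.6³/12 = 35520 mm⁴ (b = 21.6 mm is the smaller dimension).
Effective length L_e = KL = 1×1.32 m = 1320 mm.
Euler critical load P_cr = π²EI/L_e² = π²×205000×35520/1320² = 41250 N.
P_allow = P_cr/n = 41250/4.05 = 10190 N.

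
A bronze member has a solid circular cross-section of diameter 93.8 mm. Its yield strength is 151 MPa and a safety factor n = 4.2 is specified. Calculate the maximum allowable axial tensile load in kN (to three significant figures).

F_allow = 248 kN

σ_allow = 151/4.2 = 35.95 MPa.
A = πd²/4 = π×93.8²/4 = 6910 mm².
F_allow = σ_allow × A = 35.95×6910 = 248400 N.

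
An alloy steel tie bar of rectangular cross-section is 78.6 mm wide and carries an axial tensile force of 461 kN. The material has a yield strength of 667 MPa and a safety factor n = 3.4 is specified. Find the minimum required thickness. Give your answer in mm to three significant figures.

t = 29.9 mm

σ_allow = 667/3.4 = 196.2 MPa.
Required area A = F/σ_allow = 461000/196.2 = 2350 mm².
t = A/w = 2350/78.6 = 29.90 mm.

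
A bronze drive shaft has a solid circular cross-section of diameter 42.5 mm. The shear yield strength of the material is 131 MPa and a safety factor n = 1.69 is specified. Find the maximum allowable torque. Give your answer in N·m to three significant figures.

T_allow = 1170 N·m

τ_allow = 131/1.69 = 77.51 MPa.
For a solid shaft T_allow = τ_allow·πd³/16; πd³/16 = π×42.5³/16 = 15070 mm³.
T_allow = 77.51×15070 = 1.168×10^6 N·mm = 1168 N·m.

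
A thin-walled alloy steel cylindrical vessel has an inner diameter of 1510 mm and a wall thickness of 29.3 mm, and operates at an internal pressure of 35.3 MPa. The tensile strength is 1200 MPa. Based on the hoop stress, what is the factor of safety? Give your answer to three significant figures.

σ_h = pD/(2t) = 35.3×1510/(2×29.3) = 909.6 MPa.
n = 1200/909.6 = 1.319.

n = 1.32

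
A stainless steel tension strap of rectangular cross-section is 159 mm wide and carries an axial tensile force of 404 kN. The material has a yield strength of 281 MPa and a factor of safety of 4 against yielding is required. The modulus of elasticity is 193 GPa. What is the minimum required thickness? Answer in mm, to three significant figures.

t = 36.2 mm

σ_allow = 281/4 = 70.25 MPa.
Required area A = F/σ_allow = 404000/70.25 = 5751 mm².
t = A/w = 5751/159 = 36.17 mm.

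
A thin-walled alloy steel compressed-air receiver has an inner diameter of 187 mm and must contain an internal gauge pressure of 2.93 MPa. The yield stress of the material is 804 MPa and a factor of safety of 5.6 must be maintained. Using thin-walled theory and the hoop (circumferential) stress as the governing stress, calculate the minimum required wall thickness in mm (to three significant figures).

σ_allow = 804/5.6 = 143.6 MPa.
Hoop stress σ_h = pD/(2t), so t = pD/(2σ_allow) = 2.93×187/(2×143.6) = 1.908 mm.

t = 1.91 mm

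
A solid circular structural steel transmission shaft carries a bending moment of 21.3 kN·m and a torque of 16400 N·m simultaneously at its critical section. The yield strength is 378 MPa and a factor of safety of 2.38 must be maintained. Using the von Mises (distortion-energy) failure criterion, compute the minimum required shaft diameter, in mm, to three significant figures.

d = 118 mm

σ_allow = σ_y/n = 378/2.38 = 158.8 MPa.
For a solid shaft σ_b = 32M/(πd³) and τ = 16T/(πd³), so the von Mises stress is σ' = (16/πd³)·√(4M²+3T²).
√(4M²+3T²) = √(4×(2.130×10^7)² + 3×(1.640×10^7)²) = 5.120×10^7 N·mm.
d³ = 16×5.120×10^7/(π×158.8) = 1.642×10^6 mm³.
d = 118.0 mm.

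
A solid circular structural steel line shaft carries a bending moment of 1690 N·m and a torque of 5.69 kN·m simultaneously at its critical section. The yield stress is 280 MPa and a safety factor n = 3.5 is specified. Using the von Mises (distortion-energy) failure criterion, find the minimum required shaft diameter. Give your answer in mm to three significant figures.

d = 87.2 mm

σ_allow = σ_y/n = 280/3.5 = 80.00 MPa.
For a solid shaft σ_b = 32M/(πd³) and τ = 16T/(πd³), so the von Mises stress is σ' = (16/πd³)·√(4M²+3T²).
√(4M²+3T²) = √(4×(1.690×10^6)² + 3×(5.690×10^6)²) = 1.042×10^7 N·mm.
d³ = 16×1.042×10^7/(π×80.00) = 663300 mm³.
d = 87.21 mm.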